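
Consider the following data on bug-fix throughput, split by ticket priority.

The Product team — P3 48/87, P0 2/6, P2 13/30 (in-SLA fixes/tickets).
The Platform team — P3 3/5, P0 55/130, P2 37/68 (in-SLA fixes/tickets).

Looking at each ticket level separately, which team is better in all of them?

the Platform team

P3: the Product team 48/87 = 55.2%, the Platform team 3/5 = 60.0% → the Platform team
P0: the Product team 2/6 = 33.3%, the Platform team 55/130 = 42.3% → the Platform team
P2: the Product team 13/30 = 43.3%, the Platform team 37/68 = 54.4% → the Platform team
The Platform team has the higher rate in all 3 groups.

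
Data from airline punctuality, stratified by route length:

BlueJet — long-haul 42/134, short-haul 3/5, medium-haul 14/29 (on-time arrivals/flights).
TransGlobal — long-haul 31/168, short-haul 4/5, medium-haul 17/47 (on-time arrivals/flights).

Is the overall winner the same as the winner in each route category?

Long-haul: BlueJet 42/134 = 31.3%, TransGlobal 31/168 = 18.5% → BlueJet
Short-haul: BlueJet 3/5 = 60.0%, TransGlobal 4/5 = 80.0% → TransGlobal
Medium-haul: BlueJet 14/29 = 48.3%, TransGlobal 17/47 = 36.2% → BlueJet
Overall: BlueJet 59/168 = 35.1%, TransGlobal 52/220 = 23.6% → BlueJet
Neither sweeps: BlueJet wins 2 of 3 groups, TransGlobal wins 1. BlueJet wins overall but not every group — no Simpson reversal.

No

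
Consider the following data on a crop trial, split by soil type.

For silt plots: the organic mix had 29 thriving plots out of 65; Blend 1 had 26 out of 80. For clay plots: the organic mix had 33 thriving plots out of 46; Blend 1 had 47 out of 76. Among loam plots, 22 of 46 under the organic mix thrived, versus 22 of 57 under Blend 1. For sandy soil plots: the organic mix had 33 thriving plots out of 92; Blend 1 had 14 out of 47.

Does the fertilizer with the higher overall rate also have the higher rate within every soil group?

Silt: the organic mix 29/65 = 44.6%, Blend 1 26/80 = 32.5% → the organic mix
Clay: the organic mix 33/46 = 71.7%, Blend 1 47/76 = 61.8% → the organic mix
Loam: the organic mix 22/46 = 47.8%, Blend 1 22/57 = 38.6% → the organic mix
Sandy soil: the organic mix 33/92 = 35.9%, Blend 1 14/47 = 29.8% → the organic mix
Overall: the organic mix 117/249 = 47.0%, Blend 1 109/260 = 41.9% → the organic mix
The organic mix wins overall and in every soil group — no reversal.

Yes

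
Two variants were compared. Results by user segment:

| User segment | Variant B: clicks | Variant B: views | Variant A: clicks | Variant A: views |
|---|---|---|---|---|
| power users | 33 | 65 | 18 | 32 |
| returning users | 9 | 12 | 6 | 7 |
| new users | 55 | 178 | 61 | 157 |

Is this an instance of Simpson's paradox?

Power users: Variant B 33/65 = 50.8%, Variant A 18/32 = 56.2% → Variant A
Returning users: Variant B 9/12 = 75.0%, Variant A 6/7 = 85.7% → Variant A
New users: Variant B 55/178 = 30.9%, Variant A 61/157 = 38.9% → Variant A
Overall: Variant B 97/255 = 38.0%, Variant A 85/196 = 43.4% → Variant A
Variant A wins overall and in every user group — no reversal.

No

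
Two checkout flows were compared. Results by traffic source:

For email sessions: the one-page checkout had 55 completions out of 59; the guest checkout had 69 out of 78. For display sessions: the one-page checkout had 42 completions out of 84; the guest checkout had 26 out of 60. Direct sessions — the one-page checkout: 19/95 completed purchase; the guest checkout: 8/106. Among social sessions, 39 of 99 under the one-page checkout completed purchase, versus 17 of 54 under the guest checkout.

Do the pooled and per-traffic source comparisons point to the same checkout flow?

Email: the one-page checkout 55/59 = 93.2%, the guest checkout 69/78 = 88.5% → the one-page checkout
Display: the one-page checkout 42/84 = 50.0%, the guest checkout 26/60 = 43.3% → the one-page checkout
Direct: the one-page checkout 19/95 = 20.0%, the guest checkout 8/106 = 7.5% → the one-page checkout
Social: the one-page checkout 39/99 = 39.4%, the guest checkout 17/54 = 31.5% → the one-page checkout
Overall: the one-page checkout 155/337 = 46.0%, the guest checkout 120/298 = 40.3% → the one-page checkout
The one-page checkout wins overall and in every traffic group — no reversal.

Yes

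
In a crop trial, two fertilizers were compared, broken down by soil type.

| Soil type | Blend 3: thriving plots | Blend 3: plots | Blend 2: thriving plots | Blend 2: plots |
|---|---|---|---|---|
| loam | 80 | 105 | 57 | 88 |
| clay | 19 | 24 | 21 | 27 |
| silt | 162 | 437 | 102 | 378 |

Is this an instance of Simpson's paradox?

No

Loam: Blend 3 80/105 = 76.2%, Blend 2 57/88 = 64.8% → Blend 3
Clay: Blend 3 19/24 = 79.2%, Blend 2 21/27 = 77.8% → Blend 3
Silt: Blend 3 162/437 = 37.1%, Blend 2 102/378 = 27.0% → Blend 3
Overall: Blend 3 261/566 = 46.1%, Blend 2 180/493 = 36.5% → Blend 3
Blend 3 wins overall and in every soil group — no reversal.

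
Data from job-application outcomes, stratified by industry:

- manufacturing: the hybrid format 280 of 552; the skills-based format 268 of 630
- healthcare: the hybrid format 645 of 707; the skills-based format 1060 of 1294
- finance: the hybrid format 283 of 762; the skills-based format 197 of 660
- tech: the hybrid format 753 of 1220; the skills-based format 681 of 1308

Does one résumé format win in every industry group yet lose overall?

No

Manufacturing: the hybrid format 280/552 = 50.7%, the skills-based format 268/630 = 42.5% → the hybrid format
Healthcare: the hybrid format 645/707 = 91.2%, the skills-based format 1060/1294 = 81.9% → the hybrid format
Finance: the hybrid format 283/762 = 37.1%, the skills-based format 197/660 = 29.8% → the hybrid format
Tech: the hybrid format 753/1220 = 61.7%, the skills-based format 681/1308 = 52.1% → the hybrid format
Overall: the hybrid format 1961/3241 = 60.5%, the skills-based format 2206/3892 = 56.7% → the hybrid format
The hybrid format wins overall and in every industry group — no reversal.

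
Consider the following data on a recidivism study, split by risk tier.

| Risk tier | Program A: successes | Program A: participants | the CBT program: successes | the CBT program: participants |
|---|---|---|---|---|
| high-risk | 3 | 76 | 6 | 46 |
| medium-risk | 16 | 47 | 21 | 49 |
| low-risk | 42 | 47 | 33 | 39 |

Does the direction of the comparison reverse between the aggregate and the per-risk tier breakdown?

High-risk: Program A 3/76 = 3.9%, the CBT program 6/46 = 13.0% → the CBT program
Medium-risk: Program A 16/47 = 34.0%, the CBT program 21/49 = 42.9% → the CBT program
Low-risk: Program A 42/47 = 89.4%, the CBT program 33/39 = 84.6% → Program A
Overall: Program A 61/170 = 35.9%, the CBT program 60/134 = 44.8% → the CBT program
Neither sweeps: Program A wins 1 of 3 groups, the CBT program wins 2. The CBT program wins overall but not every group — no Simpson reversal.

No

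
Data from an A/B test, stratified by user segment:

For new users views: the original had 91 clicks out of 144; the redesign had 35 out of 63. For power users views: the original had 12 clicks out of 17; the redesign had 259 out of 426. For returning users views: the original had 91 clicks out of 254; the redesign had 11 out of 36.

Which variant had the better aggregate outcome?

New users: the original 91/144 = 63.2%, the redesign 35/63 = 55.6% → the original
Power users: the original 12/17 = 70.6%, the redesign 259/426 = 60.8% → the original
Returning users: the original 91/254 = 35.8%, the redesign 11/36 = 30.6% → the original
Overall: the original 194/415 = 46.7%, the redesign 305/525 = 58.1% → the redesign
(The original wins every user group but the redesign wins overall — the original's views skew toward the low-rate returning users group.)

the redesign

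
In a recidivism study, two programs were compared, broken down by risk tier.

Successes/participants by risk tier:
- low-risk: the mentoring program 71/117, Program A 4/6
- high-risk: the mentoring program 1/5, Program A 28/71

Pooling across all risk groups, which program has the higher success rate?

Low-risk: the mentoring program 71/117 = 60.7%, Program A 4/6 = 66.7% → Program A
High-risk: the mentoring program 1/5 = 20.0%, Program A 28/71 = 39.4% → Program A
Overall: the mentoring program 72/122 = 59.0%, Program A 32/77 = 41.6% → the mentoring program
(Program A wins every risk group but the mentoring program wins overall — Program A's participants skew toward the low-rate high-risk group.)

the mentoring program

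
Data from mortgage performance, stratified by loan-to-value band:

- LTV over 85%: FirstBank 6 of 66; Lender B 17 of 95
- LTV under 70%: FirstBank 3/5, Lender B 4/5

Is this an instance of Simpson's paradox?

LTV over 85%: FirstBank 6/66 = 9.1%, Lender B 17/95 = 17.9% → Lender B
LTV under 70%: FirstBank 3/5 = 60.0%, Lender B 4/5 = 80.0% → Lender B
Overall: FirstBank 9/71 = 12.7%, Lender B 21/100 = 21.0% → Lender B
Lender B wins overall and in every loan-to-value group — no reversal.

No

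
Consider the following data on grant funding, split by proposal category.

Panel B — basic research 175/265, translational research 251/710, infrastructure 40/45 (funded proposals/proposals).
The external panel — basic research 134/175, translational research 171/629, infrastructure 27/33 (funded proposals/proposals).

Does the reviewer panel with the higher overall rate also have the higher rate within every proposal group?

Basic research: Panel B 175/265 = 66.0%, the external panel 134/175 = 76.6% → the external panel
Translational research: Panel B 251/710 = 35.4%, the external panel 171/629 = 27.2% → Panel B
Infrastructure: Panel B 40/45 = 88.9%, the external panel 27/33 = 81.8% → Panel B
Overall: Panel B 466/1020 = 45.7%, the external panel 332/837 = 39.7% → Panel B
Neither sweeps: Panel B wins 2 of 3 groups, the external panel wins 1. Panel B wins overall but not every group — no Simpson reversal.

No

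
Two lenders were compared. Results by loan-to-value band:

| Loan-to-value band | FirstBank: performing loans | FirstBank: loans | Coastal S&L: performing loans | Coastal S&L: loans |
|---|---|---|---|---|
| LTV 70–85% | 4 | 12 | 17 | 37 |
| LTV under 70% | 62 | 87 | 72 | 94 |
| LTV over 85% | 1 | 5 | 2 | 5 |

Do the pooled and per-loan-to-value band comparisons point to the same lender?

LTV 70–85%: FirstBank 4/12 = 33.3%, Coastal S&L 17/37 = 45.9% → Coastal S&L
LTV under 70%: FirstBank 62/87 = 71.3%, Coastal S&L 72/94 = 76.6% → Coastal S&L
LTV over 85%: FirstBank 1/5 = 20.0%, Coastal S&L 2/5 = 40.0% → Coastal S&L
Overall: FirstBank 67/104 = 64.4%, Coastal S&L 91/136 = 66.9% → Coastal S&L
Coastal S&L wins overall and in every loan-to-value group — no reversal.

Yes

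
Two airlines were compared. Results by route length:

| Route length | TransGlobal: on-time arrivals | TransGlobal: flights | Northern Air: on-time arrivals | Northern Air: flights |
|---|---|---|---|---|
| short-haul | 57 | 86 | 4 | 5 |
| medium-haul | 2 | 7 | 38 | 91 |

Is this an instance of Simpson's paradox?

Short-haul: TransGlobal 57/86 = 66.3%, Northern Air 4/5 = 80.0% → Northern Air
Medium-haul: TransGlobal 2/7 = 28.6%, Northern Air 38/91 = 41.8% → Northern Air
Overall: TransGlobal 59/93 = 63.4%, Northern Air 42/96 = 43.8% → TransGlobal
Northern Air wins each route group but TransGlobal wins overall — the comparison reverses. Northern Air's flights skew toward medium-haul, which has a lower base rate.

Yes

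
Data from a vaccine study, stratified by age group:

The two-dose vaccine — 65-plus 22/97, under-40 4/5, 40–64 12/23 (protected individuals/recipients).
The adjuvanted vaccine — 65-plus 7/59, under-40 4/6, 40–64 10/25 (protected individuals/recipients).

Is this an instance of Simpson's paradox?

No

65-plus: the two-dose vaccine 22/97 = 22.7%, the adjuvanted vaccine 7/59 = 11.9% → the two-dose vaccine
Under-40: the two-dose vaccine 4/5 = 80.0%, the adjuvanted vaccine 4/6 = 66.7% → the two-dose vaccine
40–64: the two-dose vaccine 12/23 = 52.2%, the adjuvanted vaccine 10/25 = 40.0% → the two-dose vaccine
Overall: the two-dose vaccine 38/125 = 30.4%, the adjuvanted vaccine 21/90 = 23.3% → the two-dose vaccine
The two-dose vaccine wins overall and in every age group — no reversal.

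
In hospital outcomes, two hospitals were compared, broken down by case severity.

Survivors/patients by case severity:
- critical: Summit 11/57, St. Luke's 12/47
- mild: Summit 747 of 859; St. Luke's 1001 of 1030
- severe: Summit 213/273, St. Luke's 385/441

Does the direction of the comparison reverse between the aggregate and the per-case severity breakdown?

Critical: Summit 11/57 = 19.3%, St. Luke's 12/47 = 25.5% → St. Luke's
Mild: Summit 747/859 = 87.0%, St. Luke's 1001/1030 = 97.2% → St. Luke's
Severe: Summit 213/273 = 78.0%, St. Luke's 385/441 = 87.3% → St. Luke's
Overall: Summit 971/1189 = 81.7%, St. Luke's 1398/1518 = 92.1% → St. Luke's
St. Luke's wins overall and in every case group — no reversal.

No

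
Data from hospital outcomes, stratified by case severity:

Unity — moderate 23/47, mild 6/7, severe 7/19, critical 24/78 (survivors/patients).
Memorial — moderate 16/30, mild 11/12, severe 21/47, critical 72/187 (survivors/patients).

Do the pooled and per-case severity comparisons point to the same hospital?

Yes

Moderate: Unity 23/47 = 48.9%, Memorial 16/30 = 53.3% → Memorial
Mild: Unity 6/7 = 85.7%, Memorial 11/12 = 91.7% → Memorial
Severe: Unity 7/19 = 36.8%, Memorial 21/47 = 44.7% → Memorial
Critical: Unity 24/78 = 30.8%, Memorial 72/187 = 38.5% → Memorial
Overall: Unity 60/151 = 39.7%, Memorial 120/276 = 43.5% → Memorial
Memorial wins overall and in every case group — no reversal.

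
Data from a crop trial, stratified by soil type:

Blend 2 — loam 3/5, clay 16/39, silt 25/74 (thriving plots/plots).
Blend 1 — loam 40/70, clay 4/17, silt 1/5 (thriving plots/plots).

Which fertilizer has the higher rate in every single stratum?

Loam: Blend 2 3/5 = 60.0%, Blend 1 40/70 = 57.1% → Blend 2
Clay: Blend 2 16/39 = 41.0%, Blend 1 4/17 = 23.5% → Blend 2
Silt: Blend 2 25/74 = 33.8%, Blend 1 1/5 = 20.0% → Blend 2
Blend 2 has the higher rate in all 3 groups.

Blend 2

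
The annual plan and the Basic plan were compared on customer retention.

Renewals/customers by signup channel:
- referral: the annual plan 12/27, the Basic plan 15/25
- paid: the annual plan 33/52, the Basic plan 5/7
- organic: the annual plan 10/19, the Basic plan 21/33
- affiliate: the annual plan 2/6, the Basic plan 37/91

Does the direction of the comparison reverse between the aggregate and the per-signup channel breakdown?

Referral: the annual plan 12/27 = 44.4%, the Basic plan 15/25 = 60.0% → the Basic plan
Paid: the annual plan 33/52 = 63.5%, the Basic plan 5/7 = 71.4% → the Basic plan
Organic: the annual plan 10/19 = 52.6%, the Basic plan 21/33 = 63.6% → the Basic plan
Affiliate: the annual plan 2/6 = 33.3%, the Basic plan 37/91 = 40.7% → the Basic plan
Overall: the annual plan 57/104 = 54.8%, the Basic plan 78/156 = 50.0% → the annual plan
The Basic plan wins each signup group but the annual plan wins overall — the comparison reverses. The Basic plan's customers skew toward affiliate, which has a lower base rate.

Yes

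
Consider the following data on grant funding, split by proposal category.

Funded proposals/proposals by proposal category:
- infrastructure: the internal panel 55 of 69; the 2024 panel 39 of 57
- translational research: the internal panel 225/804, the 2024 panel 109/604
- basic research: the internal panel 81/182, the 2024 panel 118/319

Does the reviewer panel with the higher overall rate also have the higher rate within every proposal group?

Yes

Infrastructure: the internal panel 55/69 = 79.7%, the 2024 panel 39/57 = 68.4% → the internal panel
Translational research: the internal panel 225/804 = 28.0%, the 2024 panel 109/604 = 18.0% → the internal panel
Basic research: the internal panel 81/182 = 44.5%, the 2024 panel 118/319 = 37.0% → the internal panel
Overall: the internal panel 361/1055 = 34.2%, the 2024 panel 266/980 = 27.1% → the internal panel
The internal panel wins overall and in every proposal group — no reversal.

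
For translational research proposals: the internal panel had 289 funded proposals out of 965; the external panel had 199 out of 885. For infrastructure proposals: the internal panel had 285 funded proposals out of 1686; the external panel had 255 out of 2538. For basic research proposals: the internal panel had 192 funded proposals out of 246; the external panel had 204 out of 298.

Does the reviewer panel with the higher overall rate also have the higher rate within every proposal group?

Yes

Translational research: the internal panel 289/965 = 29.9%, the external panel 199/885 = 22.5% → the internal panel
Infrastructure: the internal panel 285/1686 = 16.9%, the external panel 255/2538 = 10.0% → the internal panel
Basic research: the internal panel 192/246 = 78.0%, the external panel 204/298 = 68.5% → the internal panel
Overall: the internal panel 766/2897 = 26.4%, the external panel 658/3721 = 17.7% → the internal panel
The internal panel wins overall and in every proposal group — no reversal.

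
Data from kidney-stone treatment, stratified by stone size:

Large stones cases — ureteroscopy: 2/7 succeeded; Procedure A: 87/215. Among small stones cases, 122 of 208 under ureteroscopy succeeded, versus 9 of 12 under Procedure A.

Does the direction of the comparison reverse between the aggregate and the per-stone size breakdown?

Yes

Large stones: ureteroscopy 2/7 = 28.6%, Procedure A 87/215 = 40.5% → Procedure A
Small stones: ureteroscopy 122/208 = 58.7%, Procedure A 9/12 = 75.0% → Procedure A
Overall: ureteroscopy 124/215 = 57.7%, Procedure A 96/227 = 42.3% → ureteroscopy
Procedure A wins each stone group but ureteroscopy wins overall — the comparison reverses. Procedure A's cases skew toward large stones, which has a lower base rate.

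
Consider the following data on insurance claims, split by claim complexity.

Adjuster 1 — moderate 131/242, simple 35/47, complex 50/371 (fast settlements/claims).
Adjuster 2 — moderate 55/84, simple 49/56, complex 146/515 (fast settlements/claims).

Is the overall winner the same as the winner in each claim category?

Moderate: Adjuster 1 131/242 = 54.1%, Adjuster 2 55/84 = 65.5% → Adjuster 2
Simple: Adjuster 1 35/47 = 74.5%, Adjuster 2 49/56 = 87.5% → Adjuster 2
Complex: Adjuster 1 50/371 = 13.5%, Adjuster 2 146/515 = 28.3% → Adjuster 2
Overall: Adjuster 1 216/660 = 32.7%, Adjuster 2 250/655 = 38.2% → Adjuster 2
Adjuster 2 wins overall and in every claim group — no reversal.

Yes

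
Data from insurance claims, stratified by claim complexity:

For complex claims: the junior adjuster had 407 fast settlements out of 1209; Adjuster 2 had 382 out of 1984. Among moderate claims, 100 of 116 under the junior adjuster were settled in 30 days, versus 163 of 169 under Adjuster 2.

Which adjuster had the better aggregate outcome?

the junior adjuster

Complex: the junior adjuster 407/1209 = 33.7%, Adjuster 2 382/1984 = 19.3% → the junior adjuster
Moderate: the junior adjuster 100/116 = 86.2%, Adjuster 2 163/169 = 96.4% → Adjuster 2
Overall: the junior adjuster 507/1325 = 38.3%, Adjuster 2 545/2153 = 25.3% → the junior adjuster
(Neither sweeps every claim group, but the junior adjuster has the higher pooled rate.)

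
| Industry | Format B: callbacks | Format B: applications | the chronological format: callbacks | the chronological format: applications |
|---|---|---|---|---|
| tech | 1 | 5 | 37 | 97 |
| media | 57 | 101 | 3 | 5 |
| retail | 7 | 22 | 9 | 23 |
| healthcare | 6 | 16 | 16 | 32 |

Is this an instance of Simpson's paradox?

Yes

Tech: Format B 1/5 = 20.0%, the chronological format 37/97 = 38.1% → the chronological format
Media: Format B 57/101 = 56.4%, the chronological format 3/5 = 60.0% → the chronological format
Retail: Format B 7/22 = 31.8%, the chronological format 9/23 = 39.1% → the chronological format
Healthcare: Format B 6/16 = 37.5%, the chronological format 16/32 = 50.0% → the chronological format
Overall: Format B 71/144 = 49.3%, the chronological format 65/157 = 41.4% → Format B
The chronological format wins each industry group but Format B wins overall — the comparison reverses. The chronological format's applications skew toward tech, which has a lower base rate.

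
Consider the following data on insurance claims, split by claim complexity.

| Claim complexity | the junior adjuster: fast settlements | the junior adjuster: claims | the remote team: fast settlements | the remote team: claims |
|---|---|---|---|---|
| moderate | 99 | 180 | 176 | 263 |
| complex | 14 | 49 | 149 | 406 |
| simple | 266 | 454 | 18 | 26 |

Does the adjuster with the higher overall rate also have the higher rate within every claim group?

No

Moderate: the junior adjuster 99/180 = 55.0%, the remote team 176/263 = 66.9% → the remote team
Complex: the junior adjuster 14/49 = 28.6%, the remote team 149/406 = 36.7% → the remote team
Simple: the junior adjuster 266/454 = 58.6%, the remote team 18/26 = 69.2% → the remote team
Overall: the junior adjuster 379/683 = 55.5%, the remote team 343/695 = 49.4% → the junior adjuster
The remote team wins each claim group but the junior adjuster wins overall — the comparison reverses. The remote team's claims skew toward complex, which has a lower base rate.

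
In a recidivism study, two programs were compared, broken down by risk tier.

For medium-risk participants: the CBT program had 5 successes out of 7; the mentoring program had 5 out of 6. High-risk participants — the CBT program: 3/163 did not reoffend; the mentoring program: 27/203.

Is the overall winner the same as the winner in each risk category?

Medium-risk: the CBT program 5/7 = 71.4%, the mentoring program 5/6 = 83.3% → the mentoring program
High-risk: the CBT program 3/163 = 1.8%, the mentoring program 27/203 = 13.3% → the mentoring program
Overall: the CBT program 8/170 = 4.7%, the mentoring program 32/209 = 15.3% → the mentoring program
The mentoring program wins overall and in every risk group — no reversal.

Yes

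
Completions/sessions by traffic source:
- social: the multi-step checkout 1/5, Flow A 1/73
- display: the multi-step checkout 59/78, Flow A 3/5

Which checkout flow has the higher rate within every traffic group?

the multi-step checkout

Social: the multi-step checkout 1/5 = 20.0%, Flow A 1/73 = 1.4% → the multi-step checkout
Display: the multi-step checkout 59/78 = 75.6%, Flow A 3/5 = 60.0% → the multi-step checkout
The multi-step checkout has the higher rate in both groups.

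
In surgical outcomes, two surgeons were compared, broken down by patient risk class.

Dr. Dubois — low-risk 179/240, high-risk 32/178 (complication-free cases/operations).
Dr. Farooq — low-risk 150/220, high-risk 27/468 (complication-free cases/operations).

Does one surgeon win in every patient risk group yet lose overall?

Low-risk: Dr. Dubois 179/240 = 74.6%, Dr. Farooq 150/220 = 68.2% → Dr. Dubois
High-risk: Dr. Dubois 32/178 = 18.0%, Dr. Farooq 27/468 = 5.8% → Dr. Dubois
Overall: Dr. Dubois 211/418 = 50.5%, Dr. Farooq 177/688 = 25.7% → Dr. Dubois
Dr. Dubois wins overall and in every patient risk group — no reversal.

No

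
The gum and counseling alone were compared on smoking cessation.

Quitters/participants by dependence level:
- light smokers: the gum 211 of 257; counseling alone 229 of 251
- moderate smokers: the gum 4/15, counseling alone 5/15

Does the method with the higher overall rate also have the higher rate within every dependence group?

Light smokers: the gum 211/257 = 82.1%, counseling alone 229/251 = 91.2% → counseling alone
Moderate smokers: the gum 4/15 = 26.7%, counseling alone 5/15 = 33.3% → counseling alone
Overall: the gum 215/272 = 79.0%, counseling alone 234/266 = 88.0% → counseling alone
Counseling alone wins overall and in every dependence group — no reversal.

Yes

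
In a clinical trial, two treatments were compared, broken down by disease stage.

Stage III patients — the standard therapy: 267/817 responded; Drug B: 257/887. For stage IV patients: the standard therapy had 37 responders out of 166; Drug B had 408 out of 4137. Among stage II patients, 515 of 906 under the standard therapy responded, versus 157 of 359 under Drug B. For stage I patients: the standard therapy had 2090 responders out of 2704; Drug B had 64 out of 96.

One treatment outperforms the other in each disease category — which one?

the standard therapy

Stage III: the standard therapy 267/817 = 32.7%, Drug B 257/887 = 29.0% → the standard therapy
Stage IV: the standard therapy 37/166 = 22.3%, Drug B 408/4137 = 9.9% → the standard therapy
Stage II: the standard therapy 515/906 = 56.8%, Drug B 157/359 = 43.7% → the standard therapy
Stage I: the standard therapy 2090/2704 = 77.3%, Drug B 64/96 = 66.7% → the standard therapy
The standard therapy has the higher rate in all 4 groups.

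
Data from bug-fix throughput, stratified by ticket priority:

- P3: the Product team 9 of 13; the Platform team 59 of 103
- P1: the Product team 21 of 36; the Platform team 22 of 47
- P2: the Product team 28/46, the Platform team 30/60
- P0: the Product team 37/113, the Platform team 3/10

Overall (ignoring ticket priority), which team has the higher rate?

P3: the Product team 9/13 = 69.2%, the Platform team 59/103 = 57.3% → the Product team
P1: the Product team 21/36 = 58.3%, the Platform team 22/47 = 46.8% → the Product team
P2: the Product team 28/46 = 60.9%, the Platform team 30/60 = 50.0% → the Product team
P0: the Product team 37/113 = 32.7%, the Platform team 3/10 = 30.0% → the Product team
Overall: the Product team 95/208 = 45.7%, the Platform team 114/220 = 51.8% → the Platform team
(The Product team wins every ticket group but the Platform team wins overall — the Product team's tickets skew toward the low-rate P0 group.)

the Platform team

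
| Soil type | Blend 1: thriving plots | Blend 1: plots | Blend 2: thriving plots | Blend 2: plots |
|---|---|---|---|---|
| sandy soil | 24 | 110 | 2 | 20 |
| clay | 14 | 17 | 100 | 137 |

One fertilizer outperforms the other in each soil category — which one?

Sandy soil: Blend 1 24/110 = 21.8%, Blend 2 2/20 = 10.0% → Blend 1
Clay: Blend 1 14/17 = 82.4%, Blend 2 100/137 = 73.0% → Blend 1
Blend 1 has the higher rate in both groups.

Blend 1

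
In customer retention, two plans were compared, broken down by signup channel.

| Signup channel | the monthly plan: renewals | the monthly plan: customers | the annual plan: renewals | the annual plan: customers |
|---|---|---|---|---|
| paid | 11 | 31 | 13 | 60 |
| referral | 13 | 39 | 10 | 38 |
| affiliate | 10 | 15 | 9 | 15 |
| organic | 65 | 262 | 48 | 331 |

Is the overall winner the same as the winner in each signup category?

Paid: the monthly plan 11/31 = 35.5%, the annual plan 13/60 = 21.7% → the monthly plan
Referral: the monthly plan 13/39 = 33.3%, the annual plan 10/38 = 26.3% → the monthly plan
Affiliate: the monthly plan 10/15 = 66.7%, the annual plan 9/15 = 60.0% → the monthly plan
Organic: the monthly plan 65/262 = 24.8%, the annual plan 48/331 = 14.5% → the monthly plan
Overall: the monthly plan 99/347 = 28.5%, the annual plan 80/444 = 18.0% → the monthly plan
The monthly plan wins overall and in every signup group — no reversal.

Yes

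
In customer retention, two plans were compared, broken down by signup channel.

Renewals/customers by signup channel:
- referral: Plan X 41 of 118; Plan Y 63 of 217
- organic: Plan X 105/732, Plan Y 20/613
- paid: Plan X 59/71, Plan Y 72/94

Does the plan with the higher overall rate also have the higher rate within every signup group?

Referral: Plan X 41/118 = 34.7%, Plan Y 63/217 = 29.0% → Plan X
Organic: Plan X 105/732 = 14.3%, Plan Y 20/613 = 3.3% → Plan X
Paid: Plan X 59/71 = 83.1%, Plan Y 72/94 = 76.6% → Plan X
Overall: Plan X 205/921 = 22.3%, Plan Y 155/924 = 16.8% → Plan X
Plan X wins overall and in every signup group — no reversal.

Yes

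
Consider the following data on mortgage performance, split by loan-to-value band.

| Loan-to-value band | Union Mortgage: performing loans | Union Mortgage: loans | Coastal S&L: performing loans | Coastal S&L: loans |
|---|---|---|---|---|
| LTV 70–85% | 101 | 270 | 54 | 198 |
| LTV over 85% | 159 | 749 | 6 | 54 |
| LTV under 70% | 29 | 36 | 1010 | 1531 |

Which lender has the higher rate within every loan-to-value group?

LTV 70–85%: Union Mortgage 101/270 = 37.4%, Coastal S&L 54/198 = 27.3% → Union Mortgage
LTV over 85%: Union Mortgage 159/749 = 21.2%, Coastal S&L 6/54 = 11.1% → Union Mortgage
LTV under 70%: Union Mortgage 29/36 = 80.6%, Coastal S&L 1010/1531 = 66.0% → Union Mortgage
Union Mortgage has the higher rate in all 3 groups.

Union Mortgage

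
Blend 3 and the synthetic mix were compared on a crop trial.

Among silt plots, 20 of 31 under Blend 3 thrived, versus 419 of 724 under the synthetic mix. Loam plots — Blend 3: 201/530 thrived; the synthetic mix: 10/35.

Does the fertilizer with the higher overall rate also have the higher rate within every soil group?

No

Silt: Blend 3 20/31 = 64.5%, the synthetic mix 419/724 = 57.9% → Blend 3
Loam: Blend 3 201/530 = 37.9%, the synthetic mix 10/35 = 28.6% → Blend 3
Overall: Blend 3 221/561 = 39.4%, the synthetic mix 429/759 = 56.5% → the synthetic mix
Blend 3 wins each soil group but the synthetic mix wins overall — the comparison reverses. Blend 3's plots skew toward loam, which has a lower base rate.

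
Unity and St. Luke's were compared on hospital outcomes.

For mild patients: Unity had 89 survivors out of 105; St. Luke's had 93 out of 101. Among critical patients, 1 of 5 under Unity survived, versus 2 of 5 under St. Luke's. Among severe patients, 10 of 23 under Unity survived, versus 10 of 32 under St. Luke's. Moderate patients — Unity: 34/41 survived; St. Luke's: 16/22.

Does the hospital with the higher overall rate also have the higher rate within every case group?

Mild: Unity 89/105 = 84.8%, St. Luke's 93/101 = 92.1% → St. Luke's
Critical: Unity 1/5 = 20.0%, St. Luke's 2/5 = 40.0% → St. Luke's
Severe: Unity 10/23 = 43.5%, St. Luke's 10/32 = 31.2% → Unity
Moderate: Unity 34/41 = 82.9%, St. Luke's 16/22 = 72.7% → Unity
Overall: Unity 134/174 = 77.0%, St. Luke's 121/160 = 75.6% → Unity
Neither sweeps: Unity wins 2 of 4 groups, St. Luke's wins 2. Unity wins overall but not every group — no Simpson reversal.

No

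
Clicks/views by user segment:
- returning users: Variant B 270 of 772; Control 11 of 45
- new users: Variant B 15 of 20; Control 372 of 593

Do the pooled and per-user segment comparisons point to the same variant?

Returning users: Variant B 270/772 = 35.0%, Control 11/45 = 24.4% → Variant B
New users: Variant B 15/20 = 75.0%, Control 372/593 = 62.7% → Variant B
Overall: Variant B 285/792 = 36.0%, Control 383/638 = 60.0% → Control
Variant B wins each user group but Control wins overall — the comparison reverses. Variant B's views skew toward returning users, which has a lower base rate.

No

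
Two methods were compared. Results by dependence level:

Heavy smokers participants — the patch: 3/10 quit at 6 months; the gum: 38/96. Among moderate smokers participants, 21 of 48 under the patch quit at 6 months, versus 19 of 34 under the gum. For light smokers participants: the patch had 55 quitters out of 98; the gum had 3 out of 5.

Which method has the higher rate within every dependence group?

the gum

Heavy smokers: the patch 3/10 = 30.0%, the gum 38/96 = 39.6% → the gum
Moderate smokers: the patch 21/48 = 43.8%, the gum 19/34 = 55.9% → the gum
Light smokers: the patch 55/98 = 56.1%, the gum 3/5 = 60.0% → the gum
The gum has the higher rate in all 3 groups.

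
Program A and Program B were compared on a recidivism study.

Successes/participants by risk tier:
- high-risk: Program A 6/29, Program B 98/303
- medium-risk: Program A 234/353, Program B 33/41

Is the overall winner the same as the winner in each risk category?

No

High-risk: Program A 6/29 = 20.7%, Program B 98/303 = 32.3% → Program B
Medium-risk: Program A 234/353 = 66.3%, Program B 33/41 = 80.5% → Program B
Overall: Program A 240/382 = 62.8%, Program B 131/344 = 38.1% → Program A
Program B wins each risk group but Program A wins overall — the comparison reverses. Program B's participants skew toward high-risk, which has a lower base rate.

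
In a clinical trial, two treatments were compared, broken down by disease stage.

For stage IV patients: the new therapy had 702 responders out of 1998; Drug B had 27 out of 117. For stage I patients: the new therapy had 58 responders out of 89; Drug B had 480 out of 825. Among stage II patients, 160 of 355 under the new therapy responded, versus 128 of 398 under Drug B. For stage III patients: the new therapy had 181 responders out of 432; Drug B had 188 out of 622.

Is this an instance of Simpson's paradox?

Stage IV: the new therapy 702/1998 = 35.1%, Drug B 27/117 = 23.1% → the new therapy
Stage I: the new therapy 58/89 = 65.2%, Drug B 480/825 = 58.2% → the new therapy
Stage II: the new therapy 160/355 = 45.1%, Drug B 128/398 = 32.2% → the new therapy
Stage III: the new therapy 181/432 = 41.9%, Drug B 188/622 = 30.2% → the new therapy
Overall: the new therapy 1101/2874 = 38.3%, Drug B 823/1962 = 41.9% → Drug B
The new therapy wins each disease group but Drug B wins overall — the comparison reverses. The new therapy's patients skew toward stage IV, which has a lower base rate.

Yes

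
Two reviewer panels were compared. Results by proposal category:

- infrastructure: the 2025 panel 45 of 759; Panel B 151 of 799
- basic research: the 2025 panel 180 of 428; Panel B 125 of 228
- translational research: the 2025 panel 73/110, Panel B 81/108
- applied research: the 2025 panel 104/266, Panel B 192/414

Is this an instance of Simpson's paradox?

No

Infrastructure: the 2025 panel 45/759 = 5.9%, Panel B 151/799 = 18.9% → Panel B
Basic research: the 2025 panel 180/428 = 42.1%, Panel B 125/228 = 54.8% → Panel B
Translational research: the 2025 panel 73/110 = 66.4%, Panel B 81/108 = 75.0% → Panel B
Applied research: the 2025 panel 104/266 = 39.1%, Panel B 192/414 = 46.4% → Panel B
Overall: the 2025 panel 402/1563 = 25.7%, Panel B 549/1549 = 35.4% → Panel B
Panel B wins overall and in every proposal group — no reversal.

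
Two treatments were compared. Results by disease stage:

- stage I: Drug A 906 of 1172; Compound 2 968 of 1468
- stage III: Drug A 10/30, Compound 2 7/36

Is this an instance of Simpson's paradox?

No

Stage I: Drug A 906/1172 = 77.3%, Compound 2 968/1468 = 65.9% → Drug A
Stage III: Drug A 10/30 = 33.3%, Compound 2 7/36 = 19.4% → Drug A
Overall: Drug A 916/1202 = 76.2%, Compound 2 975/1504 = 64.8% → Drug A
Drug A wins overall and in every disease group — no reversal.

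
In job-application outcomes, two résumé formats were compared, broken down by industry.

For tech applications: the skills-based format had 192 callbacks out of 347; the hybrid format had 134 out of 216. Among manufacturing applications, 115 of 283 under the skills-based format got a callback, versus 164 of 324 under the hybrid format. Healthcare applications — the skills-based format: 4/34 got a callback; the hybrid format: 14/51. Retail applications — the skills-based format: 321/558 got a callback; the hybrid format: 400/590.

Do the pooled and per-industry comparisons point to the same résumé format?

Yes

Tech: the skills-based format 192/347 = 55.3%, the hybrid format 134/216 = 62.0% → the hybrid format
Manufacturing: the skills-based format 115/283 = 40.6%, the hybrid format 164/324 = 50.6% → the hybrid format
Healthcare: the skills-based format 4/34 = 11.8%, the hybrid format 14/51 = 27.5% → the hybrid format
Retail: the skills-based format 321/558 = 57.5%, the hybrid format 400/590 = 67.8% → the hybrid format
Overall: the skills-based format 632/1222 = 51.7%, the hybrid format 712/1181 = 60.3% → the hybrid format
The hybrid format wins overall and in every industry group — no reversal.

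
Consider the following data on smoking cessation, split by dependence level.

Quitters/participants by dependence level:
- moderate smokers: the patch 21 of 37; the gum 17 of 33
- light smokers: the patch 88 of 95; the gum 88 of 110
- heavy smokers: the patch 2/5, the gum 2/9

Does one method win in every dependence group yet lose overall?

No

Moderate smokers: the patch 21/37 = 56.8%, the gum 17/33 = 51.5% → the patch
Light smokers: the patch 88/95 = 92.6%, the gum 88/110 = 80.0% → the patch
Heavy smokers: the patch 2/5 = 40.0%, the gum 2/9 = 22.2% → the patch
Overall: the patch 111/137 = 81.0%, the gum 107/152 = 70.4% → the patch
The patch wins overall and in every dependence group — no reversal.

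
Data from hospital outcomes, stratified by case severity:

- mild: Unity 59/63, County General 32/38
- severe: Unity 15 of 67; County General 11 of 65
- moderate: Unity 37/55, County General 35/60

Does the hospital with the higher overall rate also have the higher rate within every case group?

Mild: Unity 59/63 = 93.7%, County General 32/38 = 84.2% → Unity
Severe: Unity 15/67 = 22.4%, County General 11/65 = 16.9% → Unity
Moderate: Unity 37/55 = 67.3%, County General 35/60 = 58.3% → Unity
Overall: Unity 111/185 = 60.0%, County General 78/163 = 47.9% → Unity
Unity wins overall and in every case group — no reversal.

Yes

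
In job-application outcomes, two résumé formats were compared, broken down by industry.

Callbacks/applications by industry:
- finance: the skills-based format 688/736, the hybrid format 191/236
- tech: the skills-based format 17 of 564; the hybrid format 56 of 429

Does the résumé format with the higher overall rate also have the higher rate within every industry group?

Finance: the skills-based format 688/736 = 93.5%, the hybrid format 191/236 = 80.9% → the skills-based format
Tech: the skills-based format 17/564 = 3.0%, the hybrid format 56/429 = 13.1% → the hybrid format
Overall: the skills-based format 705/1300 = 54.2%, the hybrid format 247/665 = 37.1% → the skills-based format
Neither sweeps: the skills-based format wins 1 of 2 groups, the hybrid format wins 1. The skills-based format wins overall but not every group — no Simpson reversal.

No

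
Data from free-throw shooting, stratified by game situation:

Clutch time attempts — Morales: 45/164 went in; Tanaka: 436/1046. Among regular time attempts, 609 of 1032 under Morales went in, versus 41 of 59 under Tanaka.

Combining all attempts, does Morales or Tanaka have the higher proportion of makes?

Clutch time: Morales 45/164 = 27.4%, Tanaka 436/1046 = 41.7% → Tanaka
Regular time: Morales 609/1032 = 59.0%, Tanaka 41/59 = 69.5% → Tanaka
Overall: Morales 654/1196 = 54.7%, Tanaka 477/1105 = 43.2% → Morales
(Tanaka wins every game group but Morales wins overall — Tanaka's attempts skew toward the low-rate clutch time group.)

Morales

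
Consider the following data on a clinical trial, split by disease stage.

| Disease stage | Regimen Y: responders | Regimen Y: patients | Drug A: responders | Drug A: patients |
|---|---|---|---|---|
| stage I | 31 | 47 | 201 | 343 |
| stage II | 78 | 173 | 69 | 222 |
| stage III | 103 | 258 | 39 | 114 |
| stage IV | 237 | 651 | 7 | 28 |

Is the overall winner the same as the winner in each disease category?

No

Stage I: Regimen Y 31/47 = 66.0%, Drug A 201/343 = 58.6% → Regimen Y
Stage II: Regimen Y 78/173 = 45.1%, Drug A 69/222 = 31.1% → Regimen Y
Stage III: Regimen Y 103/258 = 39.9%, Drug A 39/114 = 34.2% → Regimen Y
Stage IV: Regimen Y 237/651 = 36.4%, Drug A 7/28 = 25.0% → Regimen Y
Overall: Regimen Y 449/1129 = 39.8%, Drug A 316/707 = 44.7% → Drug A
Regimen Y wins each disease group but Drug A wins overall — the comparison reverses. Regimen Y's patients skew toward stage IV, which has a lower base rate.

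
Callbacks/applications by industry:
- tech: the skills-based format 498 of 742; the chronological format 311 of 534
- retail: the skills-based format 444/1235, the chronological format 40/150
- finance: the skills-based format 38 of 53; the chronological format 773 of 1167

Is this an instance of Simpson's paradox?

Tech: the skills-based format 498/742 = 67.1%, the chronological format 311/534 = 58.2% → the skills-based format
Retail: the skills-based format 444/1235 = 36.0%, the chronological format 40/150 = 26.7% → the skills-based format
Finance: the skills-based format 38/53 = 71.7%, the chronological format 773/1167 = 66.2% → the skills-based format
Overall: the skills-based format 980/2030 = 48.3%, the chronological format 1124/1851 = 60.7% → the chronological format
The skills-based format wins each industry group but the chronological format wins overall — the comparison reverses. The skills-based format's applications skew toward retail, which has a lower base rate.

Yes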